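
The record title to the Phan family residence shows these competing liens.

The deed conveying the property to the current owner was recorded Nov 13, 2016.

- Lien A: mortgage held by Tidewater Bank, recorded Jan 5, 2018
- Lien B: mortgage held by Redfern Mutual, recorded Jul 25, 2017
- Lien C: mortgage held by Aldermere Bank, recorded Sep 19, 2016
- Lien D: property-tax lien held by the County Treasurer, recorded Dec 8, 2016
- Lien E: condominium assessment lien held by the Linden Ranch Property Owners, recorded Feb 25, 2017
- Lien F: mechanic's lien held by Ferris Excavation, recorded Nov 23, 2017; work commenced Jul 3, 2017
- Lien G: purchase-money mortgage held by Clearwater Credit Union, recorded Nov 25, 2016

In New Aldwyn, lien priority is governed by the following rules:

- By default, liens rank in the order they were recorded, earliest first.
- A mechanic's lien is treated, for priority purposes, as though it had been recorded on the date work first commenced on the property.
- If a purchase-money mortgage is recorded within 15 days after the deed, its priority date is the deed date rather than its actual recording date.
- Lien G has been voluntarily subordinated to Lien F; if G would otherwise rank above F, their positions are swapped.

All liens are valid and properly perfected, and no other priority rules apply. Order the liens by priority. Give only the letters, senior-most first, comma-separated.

Effective dates: F's effective date is Jul 3, 2017, when work began; G relates back to the deed date Nov 13, 2016.
Ordering by effective date: C (Sep 19, 2016), G (Nov 13, 2016), D (Dec 8, 2016), E (Feb 25, 2017), F (Jul 3, 2017), B (Jul 25, 2017), A (Jan 5, 2018).
The subordination applies — G was senior to F — so G and F swap.

C, F, D, E, G, B, A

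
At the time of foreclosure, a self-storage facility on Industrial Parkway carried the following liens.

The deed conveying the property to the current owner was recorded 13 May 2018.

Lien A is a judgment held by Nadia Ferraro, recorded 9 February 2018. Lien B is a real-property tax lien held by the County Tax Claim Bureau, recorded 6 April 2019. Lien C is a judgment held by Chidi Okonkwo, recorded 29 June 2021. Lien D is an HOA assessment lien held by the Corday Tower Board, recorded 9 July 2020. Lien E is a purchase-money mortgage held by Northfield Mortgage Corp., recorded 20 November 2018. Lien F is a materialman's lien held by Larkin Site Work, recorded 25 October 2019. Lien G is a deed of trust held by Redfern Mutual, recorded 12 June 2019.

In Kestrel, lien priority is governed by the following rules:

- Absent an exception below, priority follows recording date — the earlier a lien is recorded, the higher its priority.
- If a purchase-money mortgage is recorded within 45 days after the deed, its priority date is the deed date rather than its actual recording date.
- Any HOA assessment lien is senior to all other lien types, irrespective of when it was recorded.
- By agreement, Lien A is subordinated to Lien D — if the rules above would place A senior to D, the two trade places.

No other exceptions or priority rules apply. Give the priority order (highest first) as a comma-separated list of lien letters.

First, effective dates: E missed the 45-day window (191 days after the deed), so its recording date stands.
D is an HOA assessment lien, so it outranks all other liens regardless of date.
The other liens, earliest effective date first: A (9 February 2018), E (20 November 2018), B (6 April 2019), G (12 June 2019), F (25 October 2019), C (29 June 2021).
A already ranks below D; the subordination has no effect.

D, A, E, B, G, F, C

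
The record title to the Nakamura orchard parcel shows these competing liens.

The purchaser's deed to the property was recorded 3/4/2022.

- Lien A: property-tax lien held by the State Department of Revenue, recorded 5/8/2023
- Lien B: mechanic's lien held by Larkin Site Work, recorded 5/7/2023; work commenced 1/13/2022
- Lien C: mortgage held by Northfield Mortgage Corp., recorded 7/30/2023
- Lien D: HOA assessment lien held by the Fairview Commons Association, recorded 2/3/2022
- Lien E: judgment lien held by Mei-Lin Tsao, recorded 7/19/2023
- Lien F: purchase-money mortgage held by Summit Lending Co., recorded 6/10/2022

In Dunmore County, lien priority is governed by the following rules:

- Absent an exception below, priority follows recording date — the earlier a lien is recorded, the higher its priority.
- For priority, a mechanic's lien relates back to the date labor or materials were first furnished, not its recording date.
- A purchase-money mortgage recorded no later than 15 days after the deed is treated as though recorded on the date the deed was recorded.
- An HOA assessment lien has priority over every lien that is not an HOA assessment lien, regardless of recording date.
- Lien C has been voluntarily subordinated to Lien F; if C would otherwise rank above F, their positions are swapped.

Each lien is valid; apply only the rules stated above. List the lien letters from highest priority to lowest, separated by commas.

D, B, F, A, E, C

First, effective dates: B relates back to 1/13/2022 (work commenced); F was recorded 98 days after the deed, outside the 15-day window, so it keeps its recording date.
D is an HOA assessment lien and takes priority over every other lien.
Ordering the rest by effective date: B (1/13/2022), F (6/10/2022), A (5/8/2023), E (7/19/2023), C (7/30/2023).
Since C is not senior to F, the subordination leaves the order unchanged.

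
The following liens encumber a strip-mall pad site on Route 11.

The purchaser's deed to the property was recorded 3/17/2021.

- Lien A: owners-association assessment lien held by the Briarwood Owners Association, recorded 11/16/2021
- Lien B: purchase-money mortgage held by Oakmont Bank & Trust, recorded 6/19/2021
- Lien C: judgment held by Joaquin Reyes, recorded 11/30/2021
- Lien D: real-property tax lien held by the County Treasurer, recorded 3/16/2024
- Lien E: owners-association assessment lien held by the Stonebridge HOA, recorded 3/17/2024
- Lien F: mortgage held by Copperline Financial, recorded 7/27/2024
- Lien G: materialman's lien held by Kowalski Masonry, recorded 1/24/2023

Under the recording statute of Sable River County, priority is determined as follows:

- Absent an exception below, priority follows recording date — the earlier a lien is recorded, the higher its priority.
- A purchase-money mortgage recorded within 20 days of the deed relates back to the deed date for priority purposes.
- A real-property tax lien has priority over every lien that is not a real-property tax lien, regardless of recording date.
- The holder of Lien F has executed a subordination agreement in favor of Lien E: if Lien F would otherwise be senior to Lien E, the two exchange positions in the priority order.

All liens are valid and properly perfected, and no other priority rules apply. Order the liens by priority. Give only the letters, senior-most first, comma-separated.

Effective dates after the stated exceptions: B was recorded 94 days after the deed, outside the 20-day window, so it keeps its recording date.
D is a real-property tax lien and takes priority over every other lien.
The other liens, earliest effective date first: B (6/19/2021), A (11/16/2021), C (11/30/2021), G (1/24/2023), E (3/17/2024), F (7/27/2024).
Since F is not senior to E, the subordination leaves the order unchanged.

D, B, A, C, G, E, F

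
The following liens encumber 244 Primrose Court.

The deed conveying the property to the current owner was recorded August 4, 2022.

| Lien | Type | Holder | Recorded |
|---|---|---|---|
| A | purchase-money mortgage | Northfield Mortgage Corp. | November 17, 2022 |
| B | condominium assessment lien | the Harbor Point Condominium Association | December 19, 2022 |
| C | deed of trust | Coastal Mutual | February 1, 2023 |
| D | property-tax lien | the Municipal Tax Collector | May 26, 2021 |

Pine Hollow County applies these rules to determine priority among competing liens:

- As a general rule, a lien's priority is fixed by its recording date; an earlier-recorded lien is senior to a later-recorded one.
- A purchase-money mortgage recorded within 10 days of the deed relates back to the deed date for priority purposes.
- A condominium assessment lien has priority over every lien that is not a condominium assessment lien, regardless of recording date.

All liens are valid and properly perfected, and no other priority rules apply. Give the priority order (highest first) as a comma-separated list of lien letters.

B, D, A, C

Adjusting effective dates: A missed the 10-day window (105 days after the deed), so its recording date stands.
B, as a condominium assessment lien, has superpriority and ranks first.
The other liens, earliest effective date first: D (May 26, 2021), A (November 17, 2022), C (February 1, 2023).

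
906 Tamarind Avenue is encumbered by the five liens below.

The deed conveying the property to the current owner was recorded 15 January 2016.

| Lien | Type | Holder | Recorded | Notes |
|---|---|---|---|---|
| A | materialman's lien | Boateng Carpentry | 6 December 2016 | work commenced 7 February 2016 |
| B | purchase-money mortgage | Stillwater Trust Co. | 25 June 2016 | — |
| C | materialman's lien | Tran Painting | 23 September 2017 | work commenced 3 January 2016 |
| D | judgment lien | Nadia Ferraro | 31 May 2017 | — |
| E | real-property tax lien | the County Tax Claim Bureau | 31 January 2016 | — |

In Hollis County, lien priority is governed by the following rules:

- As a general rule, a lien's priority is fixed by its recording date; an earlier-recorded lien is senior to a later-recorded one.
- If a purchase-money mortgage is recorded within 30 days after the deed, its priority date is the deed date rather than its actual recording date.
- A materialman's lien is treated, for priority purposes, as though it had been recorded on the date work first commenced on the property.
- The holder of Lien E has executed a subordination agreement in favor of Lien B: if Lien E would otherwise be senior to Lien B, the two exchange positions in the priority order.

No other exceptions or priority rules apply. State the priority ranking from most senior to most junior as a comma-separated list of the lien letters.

C, B, A, E, D

Effective dates: A's effective date is 7 February 2016, when work began; B was recorded 162 days after the deed, outside the 30-day window, so it keeps its recording date; C's effective date is 3 January 2016, when work began.
By effective date, earliest first: C (3 January 2016), E (31 January 2016), A (7 February 2016), B (25 June 2016), D (31 May 2017).
E is senior to B before the subordination, so the two trade places.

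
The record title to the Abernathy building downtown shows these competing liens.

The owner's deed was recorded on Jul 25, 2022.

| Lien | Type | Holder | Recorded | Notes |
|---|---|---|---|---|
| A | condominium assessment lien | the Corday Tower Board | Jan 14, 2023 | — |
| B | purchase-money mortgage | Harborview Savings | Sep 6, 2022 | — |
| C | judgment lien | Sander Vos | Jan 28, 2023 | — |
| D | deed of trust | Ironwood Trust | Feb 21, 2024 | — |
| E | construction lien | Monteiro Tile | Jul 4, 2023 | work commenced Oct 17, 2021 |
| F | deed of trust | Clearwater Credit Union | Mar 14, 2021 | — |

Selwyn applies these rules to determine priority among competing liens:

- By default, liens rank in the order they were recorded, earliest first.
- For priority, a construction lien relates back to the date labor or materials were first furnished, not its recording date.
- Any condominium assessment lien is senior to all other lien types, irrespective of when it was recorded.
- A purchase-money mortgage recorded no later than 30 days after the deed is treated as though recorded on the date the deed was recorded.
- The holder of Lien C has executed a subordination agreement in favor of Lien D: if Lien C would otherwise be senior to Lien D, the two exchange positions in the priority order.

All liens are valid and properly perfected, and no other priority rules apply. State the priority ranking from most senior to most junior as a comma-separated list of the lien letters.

Effective dates: B was recorded 43 days after the deed, outside the 30-day window, so it keeps its recording date; E relates back to Oct 17, 2021 (work commenced).
As a condominium assessment lien, A is senior to every other lien.
Ordering the rest by effective date: F (Mar 14, 2021), E (Oct 17, 2021), B (Sep 6, 2022), C (Jan 28, 2023), D (Feb 21, 2024).
Because C would otherwise rank above D, the subordination swaps them.

A, F, E, B, D, C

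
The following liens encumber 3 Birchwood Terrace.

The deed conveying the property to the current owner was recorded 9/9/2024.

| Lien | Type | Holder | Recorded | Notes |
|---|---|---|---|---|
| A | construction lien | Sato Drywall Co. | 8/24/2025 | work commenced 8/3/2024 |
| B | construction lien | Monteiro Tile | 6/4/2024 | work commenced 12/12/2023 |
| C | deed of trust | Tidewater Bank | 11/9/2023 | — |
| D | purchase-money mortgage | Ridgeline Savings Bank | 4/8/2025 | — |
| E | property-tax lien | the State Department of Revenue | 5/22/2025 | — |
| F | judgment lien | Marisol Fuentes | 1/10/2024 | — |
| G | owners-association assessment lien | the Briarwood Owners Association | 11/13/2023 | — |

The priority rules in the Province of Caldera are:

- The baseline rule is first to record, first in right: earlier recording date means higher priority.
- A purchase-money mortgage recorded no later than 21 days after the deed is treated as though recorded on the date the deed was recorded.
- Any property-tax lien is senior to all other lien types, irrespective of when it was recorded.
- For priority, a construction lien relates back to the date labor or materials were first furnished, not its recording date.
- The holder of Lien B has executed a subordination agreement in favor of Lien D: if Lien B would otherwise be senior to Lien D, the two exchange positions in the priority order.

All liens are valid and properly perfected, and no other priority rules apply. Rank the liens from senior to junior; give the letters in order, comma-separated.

First, effective dates: A relates back to 8/3/2024 (work commenced); B's effective date is 12/12/2023, when work began; D missed the 21-day window (211 days after the deed), so its recording date stands.
E is a property-tax lien and takes priority over every other lien.
Remaining liens by effective date: C (11/9/2023), G (11/13/2023), B (12/12/2023), F (1/10/2024), A (8/3/2024), D (4/8/2025).
B would otherwise be senior to D, so under the subordination agreement B and D exchange positions.

E, C, G, D, F, A, B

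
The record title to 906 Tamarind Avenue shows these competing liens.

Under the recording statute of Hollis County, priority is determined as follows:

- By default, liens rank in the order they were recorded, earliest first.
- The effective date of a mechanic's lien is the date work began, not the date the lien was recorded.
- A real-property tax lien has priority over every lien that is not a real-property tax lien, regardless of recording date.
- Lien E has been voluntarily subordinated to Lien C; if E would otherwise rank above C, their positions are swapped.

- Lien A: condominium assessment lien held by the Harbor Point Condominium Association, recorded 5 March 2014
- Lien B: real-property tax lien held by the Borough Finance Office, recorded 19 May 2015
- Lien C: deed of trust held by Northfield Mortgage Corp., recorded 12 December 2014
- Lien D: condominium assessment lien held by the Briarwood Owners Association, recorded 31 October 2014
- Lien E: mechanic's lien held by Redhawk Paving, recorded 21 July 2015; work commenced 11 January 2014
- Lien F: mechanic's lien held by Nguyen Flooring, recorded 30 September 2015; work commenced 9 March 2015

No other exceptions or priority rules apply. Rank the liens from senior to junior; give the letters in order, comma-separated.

Effective dates: E relates back to 11 January 2014 (work commenced); F's effective date is 9 March 2015, when work began.
B is a real-property tax lien, so it outranks all other liens regardless of date.
Ordering the rest by effective date: E (11 January 2014), A (5 March 2014), D (31 October 2014), C (12 December 2014), F (9 March 2015).
The subordination applies — E was senior to C — so E and C swap.

B, C, A, D, E, F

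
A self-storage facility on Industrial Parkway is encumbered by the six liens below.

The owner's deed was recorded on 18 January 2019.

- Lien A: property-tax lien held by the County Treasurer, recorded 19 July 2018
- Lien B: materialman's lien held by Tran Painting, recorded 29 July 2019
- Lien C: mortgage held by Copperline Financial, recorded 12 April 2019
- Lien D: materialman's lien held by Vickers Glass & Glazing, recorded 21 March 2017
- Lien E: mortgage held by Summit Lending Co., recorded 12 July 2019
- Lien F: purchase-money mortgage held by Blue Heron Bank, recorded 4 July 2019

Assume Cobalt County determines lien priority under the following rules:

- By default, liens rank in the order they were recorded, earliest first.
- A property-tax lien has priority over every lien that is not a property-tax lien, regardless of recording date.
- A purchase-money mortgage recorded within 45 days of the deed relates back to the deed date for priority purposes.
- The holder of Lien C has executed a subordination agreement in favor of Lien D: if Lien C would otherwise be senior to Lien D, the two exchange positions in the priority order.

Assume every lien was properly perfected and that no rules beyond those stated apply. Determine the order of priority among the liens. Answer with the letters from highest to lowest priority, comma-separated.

First, effective dates: F missed the 45-day window (167 days after the deed), so its recording date stands.
As a property-tax lien, A is senior to every other lien.
The other liens, earliest effective date first: D (21 March 2017), C (12 April 2019), F (4 July 2019), E (12 July 2019), B (29 July 2019).
C is already junior to D, so the subordination agreement changes nothing.

A, D, C, F, E, B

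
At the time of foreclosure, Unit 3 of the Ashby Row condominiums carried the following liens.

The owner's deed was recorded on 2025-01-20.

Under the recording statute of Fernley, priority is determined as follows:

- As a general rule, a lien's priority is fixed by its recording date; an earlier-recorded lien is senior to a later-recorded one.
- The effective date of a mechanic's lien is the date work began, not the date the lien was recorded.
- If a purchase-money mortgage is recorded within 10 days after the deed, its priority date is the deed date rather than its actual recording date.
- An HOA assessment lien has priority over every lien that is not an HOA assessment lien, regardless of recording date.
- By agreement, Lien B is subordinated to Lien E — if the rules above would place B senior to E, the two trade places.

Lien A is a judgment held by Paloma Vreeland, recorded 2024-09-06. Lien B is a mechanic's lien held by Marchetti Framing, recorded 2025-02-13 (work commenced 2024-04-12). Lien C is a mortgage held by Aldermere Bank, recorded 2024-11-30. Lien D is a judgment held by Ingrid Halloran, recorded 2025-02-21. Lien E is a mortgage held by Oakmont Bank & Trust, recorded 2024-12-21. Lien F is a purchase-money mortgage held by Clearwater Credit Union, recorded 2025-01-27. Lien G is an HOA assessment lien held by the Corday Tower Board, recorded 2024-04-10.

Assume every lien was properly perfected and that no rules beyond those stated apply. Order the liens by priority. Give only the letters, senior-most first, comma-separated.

G, E, A, C, B, F, D

Effective dates after the stated exceptions: B is treated as recorded 2024-04-12, the work-commencement date; F was recorded within the 10-day window, so its effective date is the deed date 2025-01-20.
G is an HOA assessment lien, so it outranks all other liens regardless of date.
Among the remaining liens, by effective date: B (2024-04-12), A (2024-09-06), C (2024-11-30), E (2024-12-21), F (2025-01-20), D (2025-02-21).
Because B would otherwise rank above E, the subordination swaps them.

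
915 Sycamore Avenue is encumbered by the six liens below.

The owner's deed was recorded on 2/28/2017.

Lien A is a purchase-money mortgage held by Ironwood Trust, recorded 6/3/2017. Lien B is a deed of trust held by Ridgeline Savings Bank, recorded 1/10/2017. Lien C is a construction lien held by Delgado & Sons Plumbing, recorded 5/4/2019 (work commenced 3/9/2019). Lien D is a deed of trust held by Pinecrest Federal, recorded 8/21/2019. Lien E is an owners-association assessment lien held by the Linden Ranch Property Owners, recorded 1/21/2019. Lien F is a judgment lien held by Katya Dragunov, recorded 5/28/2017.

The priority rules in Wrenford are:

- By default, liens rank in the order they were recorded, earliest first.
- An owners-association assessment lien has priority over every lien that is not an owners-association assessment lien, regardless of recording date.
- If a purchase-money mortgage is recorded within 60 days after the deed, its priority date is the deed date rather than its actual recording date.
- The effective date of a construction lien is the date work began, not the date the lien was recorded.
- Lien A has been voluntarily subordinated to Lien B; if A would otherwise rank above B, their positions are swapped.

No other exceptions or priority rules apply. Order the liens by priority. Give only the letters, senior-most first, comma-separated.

E, B, F, A, C, D

First, effective dates: A missed the 60-day window (95 days after the deed), so its recording date stands; C is treated as recorded 3/9/2019, the work-commencement date.
As an owners-association assessment lien, E is senior to every other lien.
Among the remaining liens, by effective date: B (1/10/2017), F (5/28/2017), A (6/3/2017), C (3/9/2019), D (8/21/2019).
A already ranks below B; the subordination has no effect.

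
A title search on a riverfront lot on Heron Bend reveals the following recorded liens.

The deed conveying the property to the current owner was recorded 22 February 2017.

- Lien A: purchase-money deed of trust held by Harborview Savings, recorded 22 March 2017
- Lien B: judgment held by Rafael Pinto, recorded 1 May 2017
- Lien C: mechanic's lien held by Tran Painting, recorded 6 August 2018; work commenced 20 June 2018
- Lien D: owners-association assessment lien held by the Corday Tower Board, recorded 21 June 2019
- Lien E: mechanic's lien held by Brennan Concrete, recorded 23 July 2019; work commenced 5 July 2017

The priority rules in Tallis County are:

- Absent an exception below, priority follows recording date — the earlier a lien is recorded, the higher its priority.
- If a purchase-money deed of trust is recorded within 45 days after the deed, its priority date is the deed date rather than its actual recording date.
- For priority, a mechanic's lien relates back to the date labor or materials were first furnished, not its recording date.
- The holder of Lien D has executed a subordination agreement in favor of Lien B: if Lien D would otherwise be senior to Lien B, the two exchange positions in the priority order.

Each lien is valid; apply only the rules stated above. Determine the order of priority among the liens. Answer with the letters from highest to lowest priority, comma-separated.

A, B, E, C, D

First, effective dates: A was recorded within the 45-day window, so its effective date is the deed date 22 February 2017; C is treated as recorded 20 June 2018, the work-commencement date; E relates back to 5 July 2017 (work commenced).
Ordering by effective date: A (22 February 2017), B (1 May 2017), E (5 July 2017), C (20 June 2018), D (21 June 2019).
Since D is not senior to B, the subordination leaves the order unchanged.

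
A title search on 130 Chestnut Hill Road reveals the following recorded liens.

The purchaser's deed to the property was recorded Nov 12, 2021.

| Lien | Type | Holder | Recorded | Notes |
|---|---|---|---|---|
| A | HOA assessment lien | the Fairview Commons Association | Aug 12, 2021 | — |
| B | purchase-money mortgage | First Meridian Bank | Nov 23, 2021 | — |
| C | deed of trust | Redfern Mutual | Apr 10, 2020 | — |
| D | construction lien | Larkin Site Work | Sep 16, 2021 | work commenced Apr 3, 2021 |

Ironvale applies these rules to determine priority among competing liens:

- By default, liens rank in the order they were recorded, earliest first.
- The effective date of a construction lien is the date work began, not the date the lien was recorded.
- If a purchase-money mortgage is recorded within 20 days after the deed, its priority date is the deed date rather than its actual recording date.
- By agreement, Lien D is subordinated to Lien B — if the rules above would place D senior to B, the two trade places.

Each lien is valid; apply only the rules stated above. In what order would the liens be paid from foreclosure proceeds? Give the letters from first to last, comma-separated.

Adjusting effective dates: B relates back to the deed date Nov 12, 2021; D's effective date is Apr 3, 2021, when work began.
By effective date, earliest first: C (Apr 10, 2020), D (Apr 3, 2021), A (Aug 12, 2021), B (Nov 12, 2021).
Because D would otherwise rank above B, the subordination swaps them.

C, B, A, D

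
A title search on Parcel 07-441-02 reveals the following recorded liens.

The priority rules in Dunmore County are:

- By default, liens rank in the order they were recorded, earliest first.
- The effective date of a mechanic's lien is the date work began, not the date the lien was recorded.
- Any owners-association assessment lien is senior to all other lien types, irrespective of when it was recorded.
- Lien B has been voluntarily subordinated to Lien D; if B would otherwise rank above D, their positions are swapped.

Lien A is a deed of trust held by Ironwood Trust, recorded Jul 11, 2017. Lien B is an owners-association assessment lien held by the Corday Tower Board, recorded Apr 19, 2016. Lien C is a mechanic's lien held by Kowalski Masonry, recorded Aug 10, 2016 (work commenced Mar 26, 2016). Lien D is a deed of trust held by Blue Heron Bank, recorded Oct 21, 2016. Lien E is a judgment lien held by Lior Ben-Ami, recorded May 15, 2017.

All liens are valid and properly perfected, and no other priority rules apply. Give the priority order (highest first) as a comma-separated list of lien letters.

D, C, B, E, A

Effective dates after the stated exceptions: C's effective date is Mar 26, 2016, when work began.
B is an owners-association assessment lien and takes priority over every other lien.
The other liens, earliest effective date first: C (Mar 26, 2016), D (Oct 21, 2016), E (May 15, 2017), A (Jul 11, 2017).
The subordination applies — B was senior to D — so B and D swap.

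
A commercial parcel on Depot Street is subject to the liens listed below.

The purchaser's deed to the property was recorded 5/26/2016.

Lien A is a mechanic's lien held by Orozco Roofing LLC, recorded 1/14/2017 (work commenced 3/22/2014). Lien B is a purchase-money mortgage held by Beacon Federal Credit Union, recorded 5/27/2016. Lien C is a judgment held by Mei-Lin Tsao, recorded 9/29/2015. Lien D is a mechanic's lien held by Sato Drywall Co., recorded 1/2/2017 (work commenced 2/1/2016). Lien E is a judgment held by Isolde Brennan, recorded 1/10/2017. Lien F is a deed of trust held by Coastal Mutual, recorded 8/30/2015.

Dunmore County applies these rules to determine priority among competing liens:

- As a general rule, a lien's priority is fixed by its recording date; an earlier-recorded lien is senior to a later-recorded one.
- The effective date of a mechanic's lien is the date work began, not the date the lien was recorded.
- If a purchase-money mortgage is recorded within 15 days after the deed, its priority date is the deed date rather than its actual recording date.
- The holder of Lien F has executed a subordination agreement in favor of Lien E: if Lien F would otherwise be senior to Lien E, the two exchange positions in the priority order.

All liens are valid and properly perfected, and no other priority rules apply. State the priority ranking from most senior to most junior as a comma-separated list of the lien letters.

A, E, C, D, B, F

Effective dates after the stated exceptions: A is treated as recorded 3/22/2014, the work-commencement date; B's effective date is the deed date, 5/26/2016; D's effective date is 2/1/2016, when work began.
By effective date: A (3/22/2014), F (8/30/2015), C (9/29/2015), D (2/1/2016), B (5/26/2016), E (1/10/2017).
F is senior to E before the subordination, so the two trade places.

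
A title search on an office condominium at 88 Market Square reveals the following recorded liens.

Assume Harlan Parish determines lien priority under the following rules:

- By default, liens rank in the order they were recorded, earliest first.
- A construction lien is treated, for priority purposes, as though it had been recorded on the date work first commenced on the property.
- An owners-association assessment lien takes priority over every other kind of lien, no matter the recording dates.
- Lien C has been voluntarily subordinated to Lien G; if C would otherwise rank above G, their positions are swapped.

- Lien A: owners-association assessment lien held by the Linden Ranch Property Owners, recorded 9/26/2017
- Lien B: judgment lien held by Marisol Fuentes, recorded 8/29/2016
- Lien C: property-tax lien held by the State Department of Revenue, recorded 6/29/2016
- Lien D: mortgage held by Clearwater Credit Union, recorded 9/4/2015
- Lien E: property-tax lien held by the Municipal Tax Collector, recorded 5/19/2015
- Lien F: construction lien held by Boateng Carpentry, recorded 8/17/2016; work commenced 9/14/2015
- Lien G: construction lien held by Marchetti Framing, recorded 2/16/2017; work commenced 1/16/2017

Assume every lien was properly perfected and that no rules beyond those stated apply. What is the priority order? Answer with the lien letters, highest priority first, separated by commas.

A, E, D, F, G, B, C

Effective dates after the stated exceptions: F's effective date is 9/14/2015, when work began; G is treated as recorded 1/16/2017, the work-commencement date.
As an owners-association assessment lien, A is senior to every other lien.
Among the remaining liens, by effective date: E (5/19/2015), D (9/4/2015), F (9/14/2015), C (6/29/2016), B (8/29/2016), G (1/16/2017).
C would otherwise be senior to G, so under the subordination agreement C and G exchange positions.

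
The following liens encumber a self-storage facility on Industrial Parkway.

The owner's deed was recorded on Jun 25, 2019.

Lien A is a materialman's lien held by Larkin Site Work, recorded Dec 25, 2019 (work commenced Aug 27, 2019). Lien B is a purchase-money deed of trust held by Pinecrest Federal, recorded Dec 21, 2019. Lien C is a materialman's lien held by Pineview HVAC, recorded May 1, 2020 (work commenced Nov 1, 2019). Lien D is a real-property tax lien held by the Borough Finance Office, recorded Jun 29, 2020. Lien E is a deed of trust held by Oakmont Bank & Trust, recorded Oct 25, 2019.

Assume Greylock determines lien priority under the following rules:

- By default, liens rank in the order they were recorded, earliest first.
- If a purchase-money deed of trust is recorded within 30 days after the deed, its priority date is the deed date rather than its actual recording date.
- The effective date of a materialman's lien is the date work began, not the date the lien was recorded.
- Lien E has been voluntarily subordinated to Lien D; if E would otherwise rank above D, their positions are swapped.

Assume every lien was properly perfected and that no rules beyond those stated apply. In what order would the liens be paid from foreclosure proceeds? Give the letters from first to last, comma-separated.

A, D, C, B, E

Effective dates: A's effective date is Aug 27, 2019, when work began; B missed the 30-day window (179 days after the deed), so its recording date stands; C relates back to Nov 1, 2019 (work commenced).
By effective date, earliest first: A (Aug 27, 2019), E (Oct 25, 2019), C (Nov 1, 2019), B (Dec 21, 2019), D (Jun 29, 2020).
Because E would otherwise rank above D, the subordination swaps them.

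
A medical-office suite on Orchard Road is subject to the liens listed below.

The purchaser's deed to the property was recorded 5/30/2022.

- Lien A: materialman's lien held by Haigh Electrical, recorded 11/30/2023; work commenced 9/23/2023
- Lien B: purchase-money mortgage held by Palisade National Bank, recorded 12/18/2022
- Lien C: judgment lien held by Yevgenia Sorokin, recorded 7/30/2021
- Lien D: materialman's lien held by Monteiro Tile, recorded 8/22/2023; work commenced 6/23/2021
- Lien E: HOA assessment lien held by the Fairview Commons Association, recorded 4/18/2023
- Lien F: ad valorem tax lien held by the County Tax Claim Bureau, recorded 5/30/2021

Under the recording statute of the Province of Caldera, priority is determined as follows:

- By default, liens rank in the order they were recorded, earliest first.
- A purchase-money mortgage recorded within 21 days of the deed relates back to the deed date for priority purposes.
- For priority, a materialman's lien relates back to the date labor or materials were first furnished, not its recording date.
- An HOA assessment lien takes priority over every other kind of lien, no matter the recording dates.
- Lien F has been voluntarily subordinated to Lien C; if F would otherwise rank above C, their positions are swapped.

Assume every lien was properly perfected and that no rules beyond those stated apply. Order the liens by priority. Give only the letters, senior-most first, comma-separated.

Effective dates after the stated exceptions: A relates back to 9/23/2023 (work commenced); B missed the 21-day window (202 days after the deed), so its recording date stands; D's effective date is 6/23/2021, when work began.
As an HOA assessment lien, E is senior to every other lien.
The other liens, earliest effective date first: F (5/30/2021), D (6/23/2021), C (7/30/2021), B (12/18/2022), A (9/23/2023).
F is senior to C before the subordination, so the two trade places.

E, C, D, F, B, A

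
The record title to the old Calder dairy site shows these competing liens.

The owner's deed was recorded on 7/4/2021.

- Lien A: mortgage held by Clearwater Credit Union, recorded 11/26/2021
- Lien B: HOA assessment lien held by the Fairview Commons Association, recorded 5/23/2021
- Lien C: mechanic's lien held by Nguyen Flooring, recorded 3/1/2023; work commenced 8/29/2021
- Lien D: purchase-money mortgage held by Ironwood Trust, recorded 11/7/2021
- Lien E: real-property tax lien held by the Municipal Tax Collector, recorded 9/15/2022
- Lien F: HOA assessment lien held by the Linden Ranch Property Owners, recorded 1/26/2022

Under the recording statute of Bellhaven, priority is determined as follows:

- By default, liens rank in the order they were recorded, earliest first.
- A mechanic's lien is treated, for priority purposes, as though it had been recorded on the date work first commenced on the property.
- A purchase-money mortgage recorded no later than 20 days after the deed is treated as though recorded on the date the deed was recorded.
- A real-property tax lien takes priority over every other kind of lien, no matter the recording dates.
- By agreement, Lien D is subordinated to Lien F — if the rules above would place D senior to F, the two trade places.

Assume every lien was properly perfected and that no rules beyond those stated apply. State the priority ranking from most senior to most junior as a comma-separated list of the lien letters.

E, B, C, F, A, D

First, effective dates: C relates back to 8/29/2021 (work commenced); D missed the 20-day window (126 days after the deed), so its recording date stands.
As a real-property tax lien, E is senior to every other lien.
The other liens, earliest effective date first: B (5/23/2021), C (8/29/2021), D (11/7/2021), A (11/26/2021), F (1/26/2022).
D would otherwise be senior to F, so under the subordination agreement D and F exchange positions.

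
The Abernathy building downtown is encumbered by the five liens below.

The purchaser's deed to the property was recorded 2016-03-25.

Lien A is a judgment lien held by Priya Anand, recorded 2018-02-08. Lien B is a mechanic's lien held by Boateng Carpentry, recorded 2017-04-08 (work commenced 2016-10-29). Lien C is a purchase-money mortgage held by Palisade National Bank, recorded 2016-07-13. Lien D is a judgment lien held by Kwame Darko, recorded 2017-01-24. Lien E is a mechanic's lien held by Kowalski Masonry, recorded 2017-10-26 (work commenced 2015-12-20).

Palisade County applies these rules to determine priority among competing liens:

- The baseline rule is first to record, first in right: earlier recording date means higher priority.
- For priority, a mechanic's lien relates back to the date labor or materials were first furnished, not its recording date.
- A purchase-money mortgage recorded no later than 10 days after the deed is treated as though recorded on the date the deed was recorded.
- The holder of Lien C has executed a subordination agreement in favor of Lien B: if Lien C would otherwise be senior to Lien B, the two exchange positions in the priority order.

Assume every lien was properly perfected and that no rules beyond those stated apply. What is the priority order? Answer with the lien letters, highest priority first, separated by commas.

Adjusting effective dates: B relates back to 2016-10-29 (work commenced); C missed the 10-day window (110 days after the deed), so its recording date stands; E's effective date is 2015-12-20, when work began.
Ordering by effective date: E (2015-12-20), C (2016-07-13), B (2016-10-29), D (2017-01-24), A (2018-02-08).
Because C would otherwise rank above B, the subordination swaps them.

E, B, C, D, A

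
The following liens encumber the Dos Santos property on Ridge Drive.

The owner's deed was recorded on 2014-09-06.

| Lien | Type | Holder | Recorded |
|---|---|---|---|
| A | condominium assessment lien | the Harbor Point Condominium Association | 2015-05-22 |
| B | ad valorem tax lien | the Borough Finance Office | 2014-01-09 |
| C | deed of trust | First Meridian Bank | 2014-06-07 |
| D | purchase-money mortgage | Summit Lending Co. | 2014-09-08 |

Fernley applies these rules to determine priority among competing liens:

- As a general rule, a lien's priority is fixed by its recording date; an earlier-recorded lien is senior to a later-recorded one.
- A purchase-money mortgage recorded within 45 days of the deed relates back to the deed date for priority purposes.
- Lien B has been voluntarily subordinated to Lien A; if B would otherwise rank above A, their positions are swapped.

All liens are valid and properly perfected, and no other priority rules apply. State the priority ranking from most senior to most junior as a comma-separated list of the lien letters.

A, C, D, B

Effective dates: D's effective date is the deed date, 2014-09-06.
By effective date: B (2014-01-09), C (2014-06-07), D (2014-09-06), A (2015-05-22).
B would otherwise be senior to A, so under the subordination agreement B and A exchange positions.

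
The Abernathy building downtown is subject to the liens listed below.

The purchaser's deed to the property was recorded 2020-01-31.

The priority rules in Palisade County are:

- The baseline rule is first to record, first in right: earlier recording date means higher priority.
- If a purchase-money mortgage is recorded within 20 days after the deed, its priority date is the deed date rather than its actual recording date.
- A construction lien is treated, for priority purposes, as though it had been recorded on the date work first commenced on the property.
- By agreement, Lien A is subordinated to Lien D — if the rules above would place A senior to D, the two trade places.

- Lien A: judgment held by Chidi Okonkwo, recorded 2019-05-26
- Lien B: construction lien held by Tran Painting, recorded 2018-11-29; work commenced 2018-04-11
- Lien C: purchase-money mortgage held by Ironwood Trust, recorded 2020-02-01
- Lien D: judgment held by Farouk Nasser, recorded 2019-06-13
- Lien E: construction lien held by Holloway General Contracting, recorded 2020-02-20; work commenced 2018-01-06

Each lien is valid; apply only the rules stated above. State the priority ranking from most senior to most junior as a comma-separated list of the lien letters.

Adjusting effective dates: B is treated as recorded 2018-04-11, the work-commencement date; C was recorded within the 20-day window, so its effective date is the deed date 2020-01-31; E is treated as recorded 2018-01-06, the work-commencement date.
Sorted by effective date: E (2018-01-06), B (2018-04-11), A (2019-05-26), D (2019-06-13), C (2020-01-31).
Because A would otherwise rank above D, the subordination swaps them.

E, B, D, A, C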